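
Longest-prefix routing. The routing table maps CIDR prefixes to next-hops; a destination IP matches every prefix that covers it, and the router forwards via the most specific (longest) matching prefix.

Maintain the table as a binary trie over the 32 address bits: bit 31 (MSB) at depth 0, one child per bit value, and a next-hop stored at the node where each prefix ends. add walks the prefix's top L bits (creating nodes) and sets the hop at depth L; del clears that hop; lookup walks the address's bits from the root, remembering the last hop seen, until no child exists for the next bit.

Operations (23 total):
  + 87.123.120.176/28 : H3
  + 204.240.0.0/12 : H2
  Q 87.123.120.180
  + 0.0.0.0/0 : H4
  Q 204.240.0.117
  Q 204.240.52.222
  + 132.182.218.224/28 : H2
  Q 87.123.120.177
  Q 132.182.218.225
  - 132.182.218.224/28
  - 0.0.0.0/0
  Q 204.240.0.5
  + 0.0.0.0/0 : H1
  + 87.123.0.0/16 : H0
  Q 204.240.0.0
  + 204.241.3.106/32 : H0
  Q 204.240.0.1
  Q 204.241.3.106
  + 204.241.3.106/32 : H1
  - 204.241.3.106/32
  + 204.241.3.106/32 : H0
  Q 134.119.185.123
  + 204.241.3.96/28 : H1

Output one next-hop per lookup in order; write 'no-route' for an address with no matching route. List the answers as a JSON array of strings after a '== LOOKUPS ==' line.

Trace:
  add 87.123.120.176/28 -> H3 at depth 28
  add 204.240.0.0/12 -> H2 at depth 12
  lookup 87.123.120.180: bits 0101011101111011011110001011 walk d0:-→d1:-→d2:-→d3:-→d4:-→d5:-→d6:-→d7:-→d8:-→d9:-→d10:-→d11:-→d12:-→d13:-→d14:-→d15:-→d16:-→d17:-→d18:-→d19:-→d20:-→d21:-→d22:-→d23:-→d24:-→d25:-→d26:-→d27:-→d28:H3 -> H3
  add 0.0.0.0/0 -> H4 at depth 0
  lookup 204.240.0.117: bits 110011001111 walk d0:H4→d1:-→d2:-→d3:-→d4:-→d5:-→d6:-→d7:-→d8:-→d9:-→d10:-→d11:-→d12:H2 -> H2
  lookup 204.240.52.222: bits 110011001111 walk d0:H4→d1:-→d2:-→d3:-→d4:-→d5:-→d6:-→d7:-→d8:-→d9:-→d10:-→d11:-→d12:H2 -> H2
  add 132.182.218.224/28 -> H2 at depth 28
  lookup 87.123.120.177: bits 0101011101111011011110001011 walk d0:H4→d1:-→d2:-→d3:-→d4:-→d5:-→d6:-→d7:-→d8:-→d9:-→d10:-→d11:-→d12:-→d13:-→d14:-→d15:-→d16:-→d17:-→d18:-→d19:-→d20:-→d21:-→d22:-→d23:-→d24:-→d25:-→d26:-→d27:-→d28:H3 -> H3
  lookup 132.182.218.225: bits 1000010010110110110110101110 walk d0:H4→d1:-→d2:-→d3:-→d4:-→d5:-→d6:-→d7:-→d8:-→d9:-→d10:-→d11:-→d12:-→d13:-→d14:-→d15:-→d16:-→d17:-→d18:-→d19:-→d20:-→d21:-→d22:-→d23:-→d24:-→d25:-→d26:-→d27:-→d28:H2 -> H2
  - 132.182.218.224/28 clear@28
  - 0.0.0.0/0 clear@0
  lookup 204.240.0.5: bits 110011001111 walk d0:-→d1:-→d2:-→d3:-→d4:-→d5:-→d6:-→d7:-→d8:-→d9:-→d10:-→d11:-→d12:H2 -> H2
  add 0.0.0.0/0 -> H1 at depth 0
  add 87.123.0.0/16 -> H0 at depth 16
  lookup 204.240.0.0: bits 110011001111 walk d0:H1→d1:-→d2:-→d3:-→d4:-→d5:-→d6:-→d7:-→d8:-→d9:-→d10:-→d11:-→d12:H2 -> H2
  add 204.241.3.106/32 -> H0 at depth 32
  lookup 204.240.0.1: bits 110011001111000 walk d0:H1→d1:-→d2:-→d3:-→d4:-→d5:-→d6:-→d7:-→d8:-→d9:-→d10:-→d11:-→d12:H2→d13:-→d14:-→d15:- -> H2
  lookup 204.241.3.106: bits 11001100111100010000001101101010 walk d0:H1→d1:-→d2:-→d3:-→d4:-→d5:-→d6:-→d7:-→d8:-→d9:-→d10:-→d11:-→d12:H2→d13:-→d14:-→d15:-→d16:-→d17:-→d18:-→d19:-→d20:-→d21:-→d22:-→d23:-→d24:-→d25:-→d26:-→d27:-→d28:-→d29:-→d30:-→d31:-→d32:H0 -> H0
  add 204.241.3.106/32 -> H1 at depth 32
  - 204.241.3.106/32 clear@32
  add 204.241.3.106/32 -> H0 at depth 32
  lookup 134.119.185.123: bits 100001 walk d0:H1→d1:-→d2:-→d3:-→d4:-→d5:-→d6:- -> H1
  add 204.241.3.96/28 -> H1 at depth 28

== LOOKUPS ==
["H3","H2","H2","H3","H2","H2","H2","H2","H0","H1"]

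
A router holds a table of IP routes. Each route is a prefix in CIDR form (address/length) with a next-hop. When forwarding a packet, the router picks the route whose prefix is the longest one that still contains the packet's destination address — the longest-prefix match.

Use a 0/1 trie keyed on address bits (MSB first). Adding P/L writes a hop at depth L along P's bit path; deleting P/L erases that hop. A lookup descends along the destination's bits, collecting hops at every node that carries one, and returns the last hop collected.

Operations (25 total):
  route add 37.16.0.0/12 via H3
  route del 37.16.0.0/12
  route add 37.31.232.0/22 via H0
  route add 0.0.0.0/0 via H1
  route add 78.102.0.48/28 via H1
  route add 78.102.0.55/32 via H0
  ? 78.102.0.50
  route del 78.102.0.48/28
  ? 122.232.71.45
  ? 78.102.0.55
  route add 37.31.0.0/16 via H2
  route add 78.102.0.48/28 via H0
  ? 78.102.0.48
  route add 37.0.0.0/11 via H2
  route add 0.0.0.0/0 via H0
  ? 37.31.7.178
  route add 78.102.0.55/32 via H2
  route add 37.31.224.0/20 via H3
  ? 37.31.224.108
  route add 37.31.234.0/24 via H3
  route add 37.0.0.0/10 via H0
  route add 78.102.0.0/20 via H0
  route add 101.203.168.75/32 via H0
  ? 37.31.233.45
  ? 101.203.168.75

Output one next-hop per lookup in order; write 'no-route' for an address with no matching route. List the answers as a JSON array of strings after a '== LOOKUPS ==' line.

Trace:
  add 37.16.0.0/12 -> H3 at depth 12
  - 37.16.0.0/12 clear@12
  add 37.31.232.0/22 -> H0 at depth 22
  add 0.0.0.0/0 -> H1 at depth 0
  add 78.102.0.48/28 -> H1 at depth 28
  add 78.102.0.55/32 -> H0 at depth 32
  ? 78.102.0.50  path d0:H1→d1:-→d2:-→d3:-→d4:-→d5:-→d6:-→d7:-→d8:-→d9:-→d10:-→d11:-→d12:-→d13:-→d14:-→d15:-→d16:-→d17:-→d18:-→d19:-→d20:-→d21:-→d22:-→d23:-→d24:-→d25:-→d26:-→d27:-→d28:H1→d29:-  best=H1
  - 78.102.0.48/28 clear@28
  ? 122.232.71.45  path d0:H1→d1:-→d2:-  best=H1
  ? 78.102.0.55  path d0:H1→d1:-→d2:-→d3:-→d4:-→d5:-→d6:-→d7:-→d8:-→d9:-→d10:-→d11:-→d12:-→d13:-→d14:-→d15:-→d16:-→d17:-→d18:-→d19:-→d20:-→d21:-→d22:-→d23:-→d24:-→d25:-→d26:-→d27:-→d28:-→d29:-→d30:-→d31:-→d32:H0  best=H0
  add 37.31.0.0/16 -> H2 at depth 16
  add 78.102.0.48/28 -> H0 at depth 28
  ? 78.102.0.48  path d0:H1→d1:-→d2:-→d3:-→d4:-→d5:-→d6:-→d7:-→d8:-→d9:-→d10:-→d11:-→d12:-→d13:-→d14:-→d15:-→d16:-→d17:-→d18:-→d19:-→d20:-→d21:-→d22:-→d23:-→d24:-→d25:-→d26:-→d27:-→d28:H0→d29:-  best=H0
  add 37.0.0.0/11 -> H2 at depth 11
  add 0.0.0.0/0 -> H0 at depth 0
  ? 37.31.7.178  path d0:H0→d1:-→d2:-→d3:-→d4:-→d5:-→d6:-→d7:-→d8:-→d9:-→d10:-→d11:H2→d12:-→d13:-→d14:-→d15:-→d16:H2  best=H2
  add 78.102.0.55/32 -> H2 at depth 32
  add 37.31.224.0/20 -> H3 at depth 20
  ? 37.31.224.108  path d0:H0→d1:-→d2:-→d3:-→d4:-→d5:-→d6:-→d7:-→d8:-→d9:-→d10:-→d11:H2→d12:-→d13:-→d14:-→d15:-→d16:H2→d17:-→d18:-→d19:-→d20:H3  best=H3
  add 37.31.234.0/24 -> H3 at depth 24
  add 37.0.0.0/10 -> H0 at depth 10
  add 78.102.0.0/20 -> H0 at depth 20
  add 101.203.168.75/32 -> H0 at depth 32
  ? 37.31.233.45  path d0:H0→d1:-→d2:-→d3:-→d4:-→d5:-→d6:-→d7:-→d8:-→d9:-→d10:H0→d11:H2→d12:-→d13:-→d14:-→d15:-→d16:H2→d17:-→d18:-→d19:-→d20:H3→d21:-→d22:H0  best=H0
  ? 101.203.168.75  path d0:H0→d1:-→d2:-→d3:-→d4:-→d5:-→d6:-→d7:-→d8:-→d9:-→d10:-→d11:-→d12:-→d13:-→d14:-→d15:-→d16:-→d17:-→d18:-→d19:-→d20:-→d21:-→d22:-→d23:-→d24:-→d25:-→d26:-→d27:-→d28:-→d29:-→d30:-→d31:-→d32:H0  best=H0

== LOOKUPS ==
["H1","H1","H0","H0","H2","H3","H0","H0"]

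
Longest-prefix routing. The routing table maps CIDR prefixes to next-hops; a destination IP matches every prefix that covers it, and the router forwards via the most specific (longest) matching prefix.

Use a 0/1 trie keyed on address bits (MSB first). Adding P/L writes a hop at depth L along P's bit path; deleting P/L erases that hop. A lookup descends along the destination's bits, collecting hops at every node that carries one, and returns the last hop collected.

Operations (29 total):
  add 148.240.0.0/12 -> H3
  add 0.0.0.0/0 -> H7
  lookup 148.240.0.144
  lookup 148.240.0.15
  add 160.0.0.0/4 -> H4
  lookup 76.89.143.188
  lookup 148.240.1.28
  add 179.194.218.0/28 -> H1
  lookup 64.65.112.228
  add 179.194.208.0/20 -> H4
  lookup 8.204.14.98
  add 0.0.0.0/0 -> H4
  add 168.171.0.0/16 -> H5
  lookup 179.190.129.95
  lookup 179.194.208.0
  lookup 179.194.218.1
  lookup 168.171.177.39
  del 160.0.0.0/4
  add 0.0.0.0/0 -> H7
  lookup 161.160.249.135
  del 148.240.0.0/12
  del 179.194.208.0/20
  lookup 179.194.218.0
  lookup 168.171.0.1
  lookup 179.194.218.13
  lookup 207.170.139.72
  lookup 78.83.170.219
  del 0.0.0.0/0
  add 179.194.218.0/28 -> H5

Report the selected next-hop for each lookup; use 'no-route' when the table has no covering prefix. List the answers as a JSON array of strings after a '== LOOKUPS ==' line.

Process each operation:
  + 148.240.0.0/12 (H3) depth=12
  + 0.0.0.0/0 (H7) depth=0
  Q 148.240.0.144: descend 100101001111 ; hops seen [H7,H3] ; pick H3
  Q 148.240.0.15: descend 100101001111 ; hops seen [H7,H3] ; pick H3
  + 160.0.0.0/4 (H4) depth=4
  Q 76.89.143.188: descend ε ; hops seen [H7] ; pick H7
  Q 148.240.1.28: descend 100101001111 ; hops seen [H7,H3] ; pick H3
  + 179.194.218.0/28 (H1) depth=28
  Q 64.65.112.228: descend ε ; hops seen [H7] ; pick H7
  + 179.194.208.0/20 (H4) depth=20
  Q 8.204.14.98: descend ε ; hops seen [H7] ; pick H7
  + 0.0.0.0/0 (H4) depth=0
  + 168.171.0.0/16 (H5) depth=16
  Q 179.190.129.95: descend 101100111 ; hops seen [H4] ; pick H4
  Q 179.194.208.0: descend 10110011110000101101 ; hops seen [H4,H4] ; pick H4
  Q 179.194.218.1: descend 1011001111000010110110100000 ; hops seen [H4,H4,H1] ; pick H1
  Q 168.171.177.39: descend 1010100010101011 ; hops seen [H4,H4,H5] ; pick H5
  - 160.0.0.0/4 clear@4
  + 0.0.0.0/0 (H7) depth=0
  Q 161.160.249.135: descend 1010 ; hops seen [H7] ; pick H7
  - 148.240.0.0/12 clear@12
  - 179.194.208.0/20 clear@20
  Q 179.194.218.0: descend 1011001111000010110110100000 ; hops seen [H7,H1] ; pick H1
  Q 168.171.0.1: descend 1010100010101011 ; hops seen [H7,H5] ; pick H5
  Q 179.194.218.13: descend 1011001111000010110110100000 ; hops seen [H7,H1] ; pick H1
  Q 207.170.139.72: descend 1 ; hops seen [H7] ; pick H7
  Q 78.83.170.219: descend ε ; hops seen [H7] ; pick H7
  - 0.0.0.0/0 clear@0
  + 179.194.218.0/28 (H5) depth=28

== LOOKUPS ==
["H3","H3","H7","H3","H7","H7","H4","H4","H1","H5","H7","H1","H5","H1","H7","H7"]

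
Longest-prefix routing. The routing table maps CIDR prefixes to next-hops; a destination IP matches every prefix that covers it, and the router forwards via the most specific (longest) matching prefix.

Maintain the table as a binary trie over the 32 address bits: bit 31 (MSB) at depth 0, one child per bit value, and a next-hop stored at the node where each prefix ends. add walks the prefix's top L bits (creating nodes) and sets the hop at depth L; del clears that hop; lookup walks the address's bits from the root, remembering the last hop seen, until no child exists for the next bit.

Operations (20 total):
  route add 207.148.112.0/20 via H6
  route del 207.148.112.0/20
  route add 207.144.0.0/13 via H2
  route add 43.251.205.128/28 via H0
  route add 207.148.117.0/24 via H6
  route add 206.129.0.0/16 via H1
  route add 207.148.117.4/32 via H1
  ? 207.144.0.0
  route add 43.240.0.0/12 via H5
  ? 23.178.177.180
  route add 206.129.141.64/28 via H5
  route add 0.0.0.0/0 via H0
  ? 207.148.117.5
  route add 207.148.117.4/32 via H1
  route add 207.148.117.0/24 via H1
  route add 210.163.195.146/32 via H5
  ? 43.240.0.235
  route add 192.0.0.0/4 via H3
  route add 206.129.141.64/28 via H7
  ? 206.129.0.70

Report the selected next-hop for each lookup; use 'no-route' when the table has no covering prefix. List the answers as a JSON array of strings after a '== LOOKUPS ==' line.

Apply in order:
  + 207.148.112.0/20 (H6) depth=20
  del 207.148.112.0/20 (clear depth 20)
  + 207.144.0.0/13 (H2) depth=13
  + 43.251.205.128/28 (H0) depth=28
  + 207.148.117.0/24 (H6) depth=24
  + 206.129.0.0/16 (H1) depth=16
  + 207.148.117.4/32 (H1) depth=32
  lookup 207.144.0.0: bits 1100111110010 walk d0:-→d1:-→d2:-→d3:-→d4:-→d5:-→d6:-→d7:-→d8:-→d9:-→d10:-→d11:-→d12:-→d13:H2 -> H2
  + 43.240.0.0/12 (H5) depth=12
  lookup 23.178.177.180: bits 00 walk d0:-→d1:-→d2:- -> no-route
  + 206.129.141.64/28 (H5) depth=28
  + 0.0.0.0/0 (H0) depth=0
  lookup 207.148.117.5: bits 1100111110010100011101010000010 walk d0:H0→d1:-→d2:-→d3:-→d4:-→d5:-→d6:-→d7:-→d8:-→d9:-→d10:-→d11:-→d12:-→d13:H2→d14:-→d15:-→d16:-→d17:-→d18:-→d19:-→d20:-→d21:-→d22:-→d23:-→d24:H6→d25:-→d26:-→d27:-→d28:-→d29:-→d30:-→d31:- -> H6
  + 207.148.117.4/32 (H1) depth=32
  + 207.148.117.0/24 (H1) depth=24
  + 210.163.195.146/32 (H5) depth=32
  lookup 43.240.0.235: bits 001010111111 walk d0:H0→d1:-→d2:-→d3:-→d4:-→d5:-→d6:-→d7:-→d8:-→d9:-→d10:-→d11:-→d12:H5 -> H5
  + 192.0.0.0/4 (H3) depth=4
  + 206.129.141.64/28 (H7) depth=28
  lookup 206.129.0.70: bits 1100111010000001 walk d0:H0→d1:-→d2:-→d3:-→d4:H3→d5:-→d6:-→d7:-→d8:-→d9:-→d10:-→d11:-→d12:-→d13:-→d14:-→d15:-→d16:H1 -> H1

== LOOKUPS ==
["H2","no-route","H6","H5","H1"]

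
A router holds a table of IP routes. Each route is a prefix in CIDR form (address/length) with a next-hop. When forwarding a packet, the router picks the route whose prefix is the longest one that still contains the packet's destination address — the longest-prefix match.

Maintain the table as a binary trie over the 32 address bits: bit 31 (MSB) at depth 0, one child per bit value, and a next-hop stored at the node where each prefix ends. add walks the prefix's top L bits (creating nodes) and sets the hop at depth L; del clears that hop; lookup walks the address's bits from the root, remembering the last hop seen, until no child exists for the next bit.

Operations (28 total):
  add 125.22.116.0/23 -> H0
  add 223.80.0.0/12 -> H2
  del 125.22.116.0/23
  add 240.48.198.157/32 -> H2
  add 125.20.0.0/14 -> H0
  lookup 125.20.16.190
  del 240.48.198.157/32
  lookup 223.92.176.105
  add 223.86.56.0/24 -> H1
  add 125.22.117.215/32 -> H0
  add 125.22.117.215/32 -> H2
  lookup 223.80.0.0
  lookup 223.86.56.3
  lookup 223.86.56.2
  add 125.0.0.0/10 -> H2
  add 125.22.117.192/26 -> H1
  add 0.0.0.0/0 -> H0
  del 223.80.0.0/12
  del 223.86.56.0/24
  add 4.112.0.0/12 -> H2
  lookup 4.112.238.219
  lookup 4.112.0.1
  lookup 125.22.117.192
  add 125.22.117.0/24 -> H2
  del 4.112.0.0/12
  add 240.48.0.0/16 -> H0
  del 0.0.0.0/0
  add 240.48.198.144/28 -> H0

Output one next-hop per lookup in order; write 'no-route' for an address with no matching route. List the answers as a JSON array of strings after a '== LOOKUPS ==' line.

Process each operation:
  + 125.22.116.0/23 (H0) depth=23
  + 223.80.0.0/12 (H2) depth=12
  - 125.22.116.0/23 clear@23
  + 240.48.198.157/32 (H2) depth=32
  + 125.20.0.0/14 (H0) depth=14
  ? 125.20.16.190  path d0:-→d1:-→d2:-→d3:-→d4:-→d5:-→d6:-→d7:-→d8:-→d9:-→d10:-→d11:-→d12:-→d13:-→d14:H0  best=H0
  - 240.48.198.157/32 clear@32
  ? 223.92.176.105  path d0:-→d1:-→d2:-→d3:-→d4:-→d5:-→d6:-→d7:-→d8:-→d9:-→d10:-→d11:-→d12:H2  best=H2
  + 223.86.56.0/24 (H1) depth=24
  + 125.22.117.215/32 (H0) depth=32
  + 125.22.117.215/32 (H2) depth=32
  ? 223.80.0.0  path d0:-→d1:-→d2:-→d3:-→d4:-→d5:-→d6:-→d7:-→d8:-→d9:-→d10:-→d11:-→d12:H2→d13:-  best=H2
  ? 223.86.56.3  path d0:-→d1:-→d2:-→d3:-→d4:-→d5:-→d6:-→d7:-→d8:-→d9:-→d10:-→d11:-→d12:H2→d13:-→d14:-→d15:-→d16:-→d17:-→d18:-→d19:-→d20:-→d21:-→d22:-→d23:-→d24:H1  best=H1
  ? 223.86.56.2  path d0:-→d1:-→d2:-→d3:-→d4:-→d5:-→d6:-→d7:-→d8:-→d9:-→d10:-→d11:-→d12:H2→d13:-→d14:-→d15:-→d16:-→d17:-→d18:-→d19:-→d20:-→d21:-→d22:-→d23:-→d24:H1  best=H1
  + 125.0.0.0/10 (H2) depth=10
  + 125.22.117.192/26 (H1) depth=26
  + 0.0.0.0/0 (H0) depth=0
  - 223.80.0.0/12 clear@12
  - 223.86.56.0/24 clear@24
  + 4.112.0.0/12 (H2) depth=12
  ? 4.112.238.219  path d0:H0→d1:-→d2:-→d3:-→d4:-→d5:-→d6:-→d7:-→d8:-→d9:-→d10:-→d11:-→d12:H2  best=H2
  ? 4.112.0.1  path d0:H0→d1:-→d2:-→d3:-→d4:-→d5:-→d6:-→d7:-→d8:-→d9:-→d10:-→d11:-→d12:H2  best=H2
  ? 125.22.117.192  path d0:H0→d1:-→d2:-→d3:-→d4:-→d5:-→d6:-→d7:-→d8:-→d9:-→d10:H2→d11:-→d12:-→d13:-→d14:H0→d15:-→d16:-→d17:-→d18:-→d19:-→d20:-→d21:-→d22:-→d23:-→d24:-→d25:-→d26:H1→d27:-  best=H1
  + 125.22.117.0/24 (H2) depth=24
  - 4.112.0.0/12 clear@12
  + 240.48.0.0/16 (H0) depth=16
  - 0.0.0.0/0 clear@0
  + 240.48.198.144/28 (H0) depth=28

== LOOKUPS ==
["H0","H2","H2","H1","H1","H2","H2","H1"]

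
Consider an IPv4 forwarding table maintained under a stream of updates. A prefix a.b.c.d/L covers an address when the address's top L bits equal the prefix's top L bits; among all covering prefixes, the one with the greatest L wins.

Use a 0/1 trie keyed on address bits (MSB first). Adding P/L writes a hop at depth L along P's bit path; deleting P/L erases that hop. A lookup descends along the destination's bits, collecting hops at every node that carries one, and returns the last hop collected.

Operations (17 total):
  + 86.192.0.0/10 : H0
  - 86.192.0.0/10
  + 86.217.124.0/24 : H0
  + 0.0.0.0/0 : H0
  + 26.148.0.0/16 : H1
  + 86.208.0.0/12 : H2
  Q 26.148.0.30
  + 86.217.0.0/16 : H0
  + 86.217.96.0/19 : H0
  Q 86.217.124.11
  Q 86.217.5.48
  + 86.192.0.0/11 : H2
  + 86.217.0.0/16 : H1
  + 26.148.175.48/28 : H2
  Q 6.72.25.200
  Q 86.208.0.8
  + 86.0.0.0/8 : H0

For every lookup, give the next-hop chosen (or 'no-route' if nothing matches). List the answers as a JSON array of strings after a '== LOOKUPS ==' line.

Trace:
  add 86.192.0.0/10 -> H0 at depth 10
  del 86.192.0.0/10 (clear depth 10)
  add 86.217.124.0/24 -> H0 at depth 24
  add 0.0.0.0/0 -> H0 at depth 0
  add 26.148.0.0/16 -> H1 at depth 16
  add 86.208.0.0/12 -> H2 at depth 12
  ? 26.148.0.30  path d0:H0→d1:-→d2:-→d3:-→d4:-→d5:-→d6:-→d7:-→d8:-→d9:-→d10:-→d11:-→d12:-→d13:-→d14:-→d15:-→d16:H1  best=H1
  add 86.217.0.0/16 -> H0 at depth 16
  add 86.217.96.0/19 -> H0 at depth 19
  ? 86.217.124.11  path d0:H0→d1:-→d2:-→d3:-→d4:-→d5:-→d6:-→d7:-→d8:-→d9:-→d10:-→d11:-→d12:H2→d13:-→d14:-→d15:-→d16:H0→d17:-→d18:-→d19:H0→d20:-→d21:-→d22:-→d23:-→d24:H0  best=H0
  ? 86.217.5.48  path d0:H0→d1:-→d2:-→d3:-→d4:-→d5:-→d6:-→d7:-→d8:-→d9:-→d10:-→d11:-→d12:H2→d13:-→d14:-→d15:-→d16:H0→d17:-  best=H0
  add 86.192.0.0/11 -> H2 at depth 11
  add 86.217.0.0/16 -> H1 at depth 16
  add 26.148.175.48/28 -> H2 at depth 28
  ? 6.72.25.200  path d0:H0→d1:-→d2:-→d3:-  best=H0
  ? 86.208.0.8  path d0:H0→d1:-→d2:-→d3:-→d4:-→d5:-→d6:-→d7:-→d8:-→d9:-→d10:-→d11:H2→d12:H2  best=H2
  add 86.0.0.0/8 -> H0 at depth 8

== LOOKUPS ==
["H1","H0","H0","H0","H2"]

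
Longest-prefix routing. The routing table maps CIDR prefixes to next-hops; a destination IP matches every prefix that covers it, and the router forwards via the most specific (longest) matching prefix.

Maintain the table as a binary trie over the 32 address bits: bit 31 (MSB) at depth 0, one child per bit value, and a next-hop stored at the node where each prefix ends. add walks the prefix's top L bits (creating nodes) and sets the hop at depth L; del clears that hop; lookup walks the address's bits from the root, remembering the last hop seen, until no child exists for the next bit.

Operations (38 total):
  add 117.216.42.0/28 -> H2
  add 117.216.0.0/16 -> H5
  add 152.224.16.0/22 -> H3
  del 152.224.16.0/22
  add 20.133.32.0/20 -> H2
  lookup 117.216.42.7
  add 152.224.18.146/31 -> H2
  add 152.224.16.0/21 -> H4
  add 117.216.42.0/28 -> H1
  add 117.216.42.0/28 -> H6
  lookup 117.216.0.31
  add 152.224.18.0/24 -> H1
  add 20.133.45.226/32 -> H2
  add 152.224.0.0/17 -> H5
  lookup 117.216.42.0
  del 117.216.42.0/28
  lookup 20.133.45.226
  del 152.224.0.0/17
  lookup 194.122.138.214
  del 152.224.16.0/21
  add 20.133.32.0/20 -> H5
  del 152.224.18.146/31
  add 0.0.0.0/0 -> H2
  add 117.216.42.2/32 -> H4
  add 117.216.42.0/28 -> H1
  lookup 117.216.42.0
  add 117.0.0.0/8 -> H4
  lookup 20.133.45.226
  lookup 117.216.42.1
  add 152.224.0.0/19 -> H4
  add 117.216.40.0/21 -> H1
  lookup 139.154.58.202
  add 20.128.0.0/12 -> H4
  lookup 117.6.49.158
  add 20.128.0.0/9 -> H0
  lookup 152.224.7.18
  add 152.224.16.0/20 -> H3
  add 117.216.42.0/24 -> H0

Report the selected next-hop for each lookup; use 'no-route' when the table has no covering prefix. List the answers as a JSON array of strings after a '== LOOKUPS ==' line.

Process each operation:
  add 117.216.42.0/28 -> H2 at depth 28
  add 117.216.0.0/16 -> H5 at depth 16
  add 152.224.16.0/22 -> H3 at depth 22
  - 152.224.16.0/22 clear@22
  add 20.133.32.0/20 -> H2 at depth 20
  ? 117.216.42.7  path d0:-→d1:-→d2:-→d3:-→d4:-→d5:-→d6:-→d7:-→d8:-→d9:-→d10:-→d11:-→d12:-→d13:-→d14:-→d15:-→d16:H5→d17:-→d18:-→d19:-→d20:-→d21:-→d22:-→d23:-→d24:-→d25:-→d26:-→d27:-→d28:H2  best=H2
  add 152.224.18.146/31 -> H2 at depth 31
  add 152.224.16.0/21 -> H4 at depth 21
  add 117.216.42.0/28 -> H1 at depth 28
  add 117.216.42.0/28 -> H6 at depth 28
  ? 117.216.0.31  path d0:-→d1:-→d2:-→d3:-→d4:-→d5:-→d6:-→d7:-→d8:-→d9:-→d10:-→d11:-→d12:-→d13:-→d14:-→d15:-→d16:H5→d17:-→d18:-  best=H5
  add 152.224.18.0/24 -> H1 at depth 24
  add 20.133.45.226/32 -> H2 at depth 32
  add 152.224.0.0/17 -> H5 at depth 17
  ? 117.216.42.0  path d0:-→d1:-→d2:-→d3:-→d4:-→d5:-→d6:-→d7:-→d8:-→d9:-→d10:-→d11:-→d12:-→d13:-→d14:-→d15:-→d16:H5→d17:-→d18:-→d19:-→d20:-→d21:-→d22:-→d23:-→d24:-→d25:-→d26:-→d27:-→d28:H6  best=H6
  - 117.216.42.0/28 clear@28
  ? 20.133.45.226  path d0:-→d1:-→d2:-→d3:-→d4:-→d5:-→d6:-→d7:-→d8:-→d9:-→d10:-→d11:-→d12:-→d13:-→d14:-→d15:-→d16:-→d17:-→d18:-→d19:-→d20:H2→d21:-→d22:-→d23:-→d24:-→d25:-→d26:-→d27:-→d28:-→d29:-→d30:-→d31:-→d32:H2  best=H2
  - 152.224.0.0/17 clear@17
  ? 194.122.138.214  path d0:-→d1:-  best=no-route
  - 152.224.16.0/21 clear@21
  add 20.133.32.0/20 -> H5 at depth 20
  - 152.224.18.146/31 clear@31
  add 0.0.0.0/0 -> H2 at depth 0
  add 117.216.42.2/32 -> H4 at depth 32
  add 117.216.42.0/28 -> H1 at depth 28
  ? 117.216.42.0  path d0:H2→d1:-→d2:-→d3:-→d4:-→d5:-→d6:-→d7:-→d8:-→d9:-→d10:-→d11:-→d12:-→d13:-→d14:-→d15:-→d16:H5→d17:-→d18:-→d19:-→d20:-→d21:-→d22:-→d23:-→d24:-→d25:-→d26:-→d27:-→d28:H1→d29:-→d30:-  best=H1
  add 117.0.0.0/8 -> H4 at depth 8
  ? 20.133.45.226  path d0:H2→d1:-→d2:-→d3:-→d4:-→d5:-→d6:-→d7:-→d8:-→d9:-→d10:-→d11:-→d12:-→d13:-→d14:-→d15:-→d16:-→d17:-→d18:-→d19:-→d20:H5→d21:-→d22:-→d23:-→d24:-→d25:-→d26:-→d27:-→d28:-→d29:-→d30:-→d31:-→d32:H2  best=H2
  ? 117.216.42.1  path d0:H2→d1:-→d2:-→d3:-→d4:-→d5:-→d6:-→d7:-→d8:H4→d9:-→d10:-→d11:-→d12:-→d13:-→d14:-→d15:-→d16:H5→d17:-→d18:-→d19:-→d20:-→d21:-→d22:-→d23:-→d24:-→d25:-→d26:-→d27:-→d28:H1→d29:-→d30:-  best=H1
  add 152.224.0.0/19 -> H4 at depth 19
  add 117.216.40.0/21 -> H1 at depth 21
  ? 139.154.58.202  path d0:H2→d1:-→d2:-→d3:-  best=H2
  add 20.128.0.0/12 -> H4 at depth 12
  ? 117.6.49.158  path d0:H2→d1:-→d2:-→d3:-→d4:-→d5:-→d6:-→d7:-→d8:H4  best=H4
  add 20.128.0.0/9 -> H0 at depth 9
  ? 152.224.7.18  path d0:H2→d1:-→d2:-→d3:-→d4:-→d5:-→d6:-→d7:-→d8:-→d9:-→d10:-→d11:-→d12:-→d13:-→d14:-→d15:-→d16:-→d17:-→d18:-→d19:H4  best=H4
  add 152.224.16.0/20 -> H3 at depth 20
  add 117.216.42.0/24 -> H0 at depth 24

== LOOKUPS ==
["H2","H5","H6","H2","no-route","H1","H2","H1","H2","H4","H4"]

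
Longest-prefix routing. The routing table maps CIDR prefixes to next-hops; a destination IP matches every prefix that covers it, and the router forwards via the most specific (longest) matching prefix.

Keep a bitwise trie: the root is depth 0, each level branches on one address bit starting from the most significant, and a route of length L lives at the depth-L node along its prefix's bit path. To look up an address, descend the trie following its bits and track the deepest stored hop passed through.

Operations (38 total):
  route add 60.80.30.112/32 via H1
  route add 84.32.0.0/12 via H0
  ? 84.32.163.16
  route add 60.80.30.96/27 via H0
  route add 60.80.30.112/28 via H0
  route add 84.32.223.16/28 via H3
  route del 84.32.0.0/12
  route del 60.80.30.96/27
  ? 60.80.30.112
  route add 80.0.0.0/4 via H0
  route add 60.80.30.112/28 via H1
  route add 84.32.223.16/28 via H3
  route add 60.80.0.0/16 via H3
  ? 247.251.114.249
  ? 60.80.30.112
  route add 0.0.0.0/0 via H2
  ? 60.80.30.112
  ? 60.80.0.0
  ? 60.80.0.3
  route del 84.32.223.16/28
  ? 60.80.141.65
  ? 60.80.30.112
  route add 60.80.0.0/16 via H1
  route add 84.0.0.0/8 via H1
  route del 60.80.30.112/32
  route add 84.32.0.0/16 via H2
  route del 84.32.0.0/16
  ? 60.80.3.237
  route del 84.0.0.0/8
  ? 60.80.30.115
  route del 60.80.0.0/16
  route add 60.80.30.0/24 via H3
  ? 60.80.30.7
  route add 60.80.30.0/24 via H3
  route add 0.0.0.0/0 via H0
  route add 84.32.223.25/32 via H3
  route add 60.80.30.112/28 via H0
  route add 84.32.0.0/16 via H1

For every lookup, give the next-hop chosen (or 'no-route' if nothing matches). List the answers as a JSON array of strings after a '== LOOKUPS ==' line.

Process each operation:
  add 60.80.30.112/32 -> H1 at depth 32
  add 84.32.0.0/12 -> H0 at depth 12
  ? 84.32.163.16  path d0:-→d1:-→d2:-→d3:-→d4:-→d5:-→d6:-→d7:-→d8:-→d9:-→d10:-→d11:-→d12:H0  best=H0
  add 60.80.30.96/27 -> H0 at depth 27
  add 60.80.30.112/28 -> H0 at depth 28
  add 84.32.223.16/28 -> H3 at depth 28
  - 84.32.0.0/12 clear@12
  - 60.80.30.96/27 clear@27
  ? 60.80.30.112  path d0:-→d1:-→d2:-→d3:-→d4:-→d5:-→d6:-→d7:-→d8:-→d9:-→d10:-→d11:-→d12:-→d13:-→d14:-→d15:-→d16:-→d17:-→d18:-→d19:-→d20:-→d21:-→d22:-→d23:-→d24:-→d25:-→d26:-→d27:-→d28:H0→d29:-→d30:-→d31:-→d32:H1  best=H1
  add 80.0.0.0/4 -> H0 at depth 4
  add 60.80.30.112/28 -> H1 at depth 28
  add 84.32.223.16/28 -> H3 at depth 28
  add 60.80.0.0/16 -> H3 at depth 16
  ? 247.251.114.249  path d0:-  best=no-route
  ? 60.80.30.112  path d0:-→d1:-→d2:-→d3:-→d4:-→d5:-→d6:-→d7:-→d8:-→d9:-→d10:-→d11:-→d12:-→d13:-→d14:-→d15:-→d16:H3→d17:-→d18:-→d19:-→d20:-→d21:-→d22:-→d23:-→d24:-→d25:-→d26:-→d27:-→d28:H1→d29:-→d30:-→d31:-→d32:H1  best=H1
  add 0.0.0.0/0 -> H2 at depth 0
  ? 60.80.30.112  path d0:H2→d1:-→d2:-→d3:-→d4:-→d5:-→d6:-→d7:-→d8:-→d9:-→d10:-→d11:-→d12:-→d13:-→d14:-→d15:-→d16:H3→d17:-→d18:-→d19:-→d20:-→d21:-→d22:-→d23:-→d24:-→d25:-→d26:-→d27:-→d28:H1→d29:-→d30:-→d31:-→d32:H1  best=H1
  ? 60.80.0.0  path d0:H2→d1:-→d2:-→d3:-→d4:-→d5:-→d6:-→d7:-→d8:-→d9:-→d10:-→d11:-→d12:-→d13:-→d14:-→d15:-→d16:H3→d17:-→d18:-→d19:-  best=H3
  ? 60.80.0.3  path d0:H2→d1:-→d2:-→d3:-→d4:-→d5:-→d6:-→d7:-→d8:-→d9:-→d10:-→d11:-→d12:-→d13:-→d14:-→d15:-→d16:H3→d17:-→d18:-→d19:-  best=H3
  - 84.32.223.16/28 clear@28
  ? 60.80.141.65  path d0:H2→d1:-→d2:-→d3:-→d4:-→d5:-→d6:-→d7:-→d8:-→d9:-→d10:-→d11:-→d12:-→d13:-→d14:-→d15:-→d16:H3  best=H3
  ? 60.80.30.112  path d0:H2→d1:-→d2:-→d3:-→d4:-→d5:-→d6:-→d7:-→d8:-→d9:-→d10:-→d11:-→d12:-→d13:-→d14:-→d15:-→d16:H3→d17:-→d18:-→d19:-→d20:-→d21:-→d22:-→d23:-→d24:-→d25:-→d26:-→d27:-→d28:H1→d29:-→d30:-→d31:-→d32:H1  best=H1
  add 60.80.0.0/16 -> H1 at depth 16
  add 84.0.0.0/8 -> H1 at depth 8
  - 60.80.30.112/32 clear@32
  add 84.32.0.0/16 -> H2 at depth 16
  - 84.32.0.0/16 clear@16
  ? 60.80.3.237  path d0:H2→d1:-→d2:-→d3:-→d4:-→d5:-→d6:-→d7:-→d8:-→d9:-→d10:-→d11:-→d12:-→d13:-→d14:-→d15:-→d16:H1→d17:-→d18:-→d19:-  best=H1
  - 84.0.0.0/8 clear@8
  ? 60.80.30.115  path d0:H2→d1:-→d2:-→d3:-→d4:-→d5:-→d6:-→d7:-→d8:-→d9:-→d10:-→d11:-→d12:-→d13:-→d14:-→d15:-→d16:H1→d17:-→d18:-→d19:-→d20:-→d21:-→d22:-→d23:-→d24:-→d25:-→d26:-→d27:-→d28:H1→d29:-→d30:-  best=H1
  - 60.80.0.0/16 clear@16
  add 60.80.30.0/24 -> H3 at depth 24
  ? 60.80.30.7  path d0:H2→d1:-→d2:-→d3:-→d4:-→d5:-→d6:-→d7:-→d8:-→d9:-→d10:-→d11:-→d12:-→d13:-→d14:-→d15:-→d16:-→d17:-→d18:-→d19:-→d20:-→d21:-→d22:-→d23:-→d24:H3→d25:-  best=H3
  add 60.80.30.0/24 -> H3 at depth 24
  add 0.0.0.0/0 -> H0 at depth 0
  add 84.32.223.25/32 -> H3 at depth 32
  add 60.80.30.112/28 -> H0 at depth 28
  add 84.32.0.0/16 -> H1 at depth 16

== LOOKUPS ==
["H0","H1","no-route","H1","H1","H3","H3","H3","H1","H1","H1","H3"]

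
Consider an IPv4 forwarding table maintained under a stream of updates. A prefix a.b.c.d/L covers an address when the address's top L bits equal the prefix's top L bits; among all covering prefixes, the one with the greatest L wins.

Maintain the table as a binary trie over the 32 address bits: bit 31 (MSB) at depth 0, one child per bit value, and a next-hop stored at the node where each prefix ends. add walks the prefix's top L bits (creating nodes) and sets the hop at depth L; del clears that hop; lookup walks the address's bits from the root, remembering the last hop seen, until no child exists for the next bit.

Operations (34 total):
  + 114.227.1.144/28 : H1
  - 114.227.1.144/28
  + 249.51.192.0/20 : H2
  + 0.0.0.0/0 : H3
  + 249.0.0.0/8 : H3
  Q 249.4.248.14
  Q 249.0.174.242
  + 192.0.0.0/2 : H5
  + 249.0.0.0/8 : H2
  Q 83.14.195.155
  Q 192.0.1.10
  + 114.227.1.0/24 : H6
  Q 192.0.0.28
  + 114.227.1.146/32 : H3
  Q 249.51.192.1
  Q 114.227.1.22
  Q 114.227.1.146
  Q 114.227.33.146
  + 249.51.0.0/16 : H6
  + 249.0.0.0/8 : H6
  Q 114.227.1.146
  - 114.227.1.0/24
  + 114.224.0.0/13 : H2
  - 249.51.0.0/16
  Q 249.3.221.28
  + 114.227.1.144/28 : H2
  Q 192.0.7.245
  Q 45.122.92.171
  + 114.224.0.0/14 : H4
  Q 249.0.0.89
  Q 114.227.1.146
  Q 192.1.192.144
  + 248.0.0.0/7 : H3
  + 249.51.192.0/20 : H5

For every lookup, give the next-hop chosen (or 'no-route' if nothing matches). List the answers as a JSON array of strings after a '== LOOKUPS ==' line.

Apply in order:
  add 114.227.1.144/28 -> H1 at depth 28
  del 114.227.1.144/28 (clear depth 28)
  add 249.51.192.0/20 -> H2 at depth 20
  add 0.0.0.0/0 -> H3 at depth 0
  add 249.0.0.0/8 -> H3 at depth 8
  Q 249.4.248.14: descend 1111100100 ; hops seen [H3,H3] ; pick H3
  Q 249.0.174.242: descend 1111100100 ; hops seen [H3,H3] ; pick H3
  add 192.0.0.0/2 -> H5 at depth 2
  add 249.0.0.0/8 -> H2 at depth 8
  Q 83.14.195.155: descend 01 ; hops seen [H3] ; pick H3
  Q 192.0.1.10: descend 11 ; hops seen [H3,H5] ; pick H5
  add 114.227.1.0/24 -> H6 at depth 24
  Q 192.0.0.28: descend 11 ; hops seen [H3,H5] ; pick H5
  add 114.227.1.146/32 -> H3 at depth 32
  Q 249.51.192.1: descend 11111001001100111100 ; hops seen [H3,H5,H2,H2] ; pick H2
  Q 114.227.1.22: descend 011100101110001100000001 ; hops seen [H3,H6] ; pick H6
  Q 114.227.1.146: descend 01110010111000110000000110010010 ; hops seen [H3,H6,H3] ; pick H3
  Q 114.227.33.146: descend 011100101110001100 ; hops seen [H3] ; pick H3
  add 249.51.0.0/16 -> H6 at depth 16
  add 249.0.0.0/8 -> H6 at depth 8
  Q 114.227.1.146: descend 01110010111000110000000110010010 ; hops seen [H3,H6,H3] ; pick H3
  del 114.227.1.0/24 (clear depth 24)
  add 114.224.0.0/13 -> H2 at depth 13
  del 249.51.0.0/16 (clear depth 16)
  Q 249.3.221.28: descend 1111100100 ; hops seen [H3,H5,H6] ; pick H6
  add 114.227.1.144/28 -> H2 at depth 28
  Q 192.0.7.245: descend 11 ; hops seen [H3,H5] ; pick H5
  Q 45.122.92.171: descend 0 ; hops seen [H3] ; pick H3
  add 114.224.0.0/14 -> H4 at depth 14
  Q 249.0.0.89: descend 1111100100 ; hops seen [H3,H5,H6] ; pick H6
  Q 114.227.1.146: descend 01110010111000110000000110010010 ; hops seen [H3,H2,H4,H2,H3] ; pick H3
  Q 192.1.192.144: descend 11 ; hops seen [H3,H5] ; pick H5
  add 248.0.0.0/7 -> H3 at depth 7
  add 249.51.192.0/20 -> H5 at depth 20

== LOOKUPS ==
["H3","H3","H3","H5","H5","H2","H6","H3","H3","H3","H6","H5","H3","H6","H3","H5"]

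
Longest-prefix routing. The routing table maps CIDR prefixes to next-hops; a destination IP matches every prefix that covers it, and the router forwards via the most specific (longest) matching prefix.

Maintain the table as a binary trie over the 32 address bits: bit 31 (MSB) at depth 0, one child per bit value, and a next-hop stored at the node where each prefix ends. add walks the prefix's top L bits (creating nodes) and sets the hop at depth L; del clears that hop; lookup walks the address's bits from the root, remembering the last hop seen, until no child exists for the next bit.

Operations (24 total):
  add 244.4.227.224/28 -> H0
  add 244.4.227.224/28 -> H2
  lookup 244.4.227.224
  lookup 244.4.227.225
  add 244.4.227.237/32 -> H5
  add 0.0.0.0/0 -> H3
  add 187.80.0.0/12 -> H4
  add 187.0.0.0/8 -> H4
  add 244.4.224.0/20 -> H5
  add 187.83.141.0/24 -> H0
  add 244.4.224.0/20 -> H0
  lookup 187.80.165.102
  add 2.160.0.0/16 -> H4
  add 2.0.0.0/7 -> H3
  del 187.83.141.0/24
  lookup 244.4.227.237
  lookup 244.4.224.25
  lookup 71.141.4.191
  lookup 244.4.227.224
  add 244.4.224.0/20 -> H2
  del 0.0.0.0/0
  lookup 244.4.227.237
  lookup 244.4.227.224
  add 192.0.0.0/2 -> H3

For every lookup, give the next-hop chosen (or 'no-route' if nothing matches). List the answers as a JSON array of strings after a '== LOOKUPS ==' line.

Trace:
  + 244.4.227.224/28 (H0) depth=28
  + 244.4.227.224/28 (H2) depth=28
  ? 244.4.227.224  path d0:-→d1:-→d2:-→d3:-→d4:-→d5:-→d6:-→d7:-→d8:-→d9:-→d10:-→d11:-→d12:-→d13:-→d14:-→d15:-→d16:-→d17:-→d18:-→d19:-→d20:-→d21:-→d22:-→d23:-→d24:-→d25:-→d26:-→d27:-→d28:H2  best=H2
  ? 244.4.227.225  path d0:-→d1:-→d2:-→d3:-→d4:-→d5:-→d6:-→d7:-→d8:-→d9:-→d10:-→d11:-→d12:-→d13:-→d14:-→d15:-→d16:-→d17:-→d18:-→d19:-→d20:-→d21:-→d22:-→d23:-→d24:-→d25:-→d26:-→d27:-→d28:H2  best=H2
  + 244.4.227.237/32 (H5) depth=32
  + 0.0.0.0/0 (H3) depth=0
  + 187.80.0.0/12 (H4) depth=12
  + 187.0.0.0/8 (H4) depth=8
  + 244.4.224.0/20 (H5) depth=20
  + 187.83.141.0/24 (H0) depth=24
  + 244.4.224.0/20 (H0) depth=20
  ? 187.80.165.102  path d0:H3→d1:-→d2:-→d3:-→d4:-→d5:-→d6:-→d7:-→d8:H4→d9:-→d10:-→d11:-→d12:H4→d13:-→d14:-  best=H4
  + 2.160.0.0/16 (H4) depth=16
  + 2.0.0.0/7 (H3) depth=7
  del 187.83.141.0/24 (clear depth 24)
  ? 244.4.227.237  path d0:H3→d1:-→d2:-→d3:-→d4:-→d5:-→d6:-→d7:-→d8:-→d9:-→d10:-→d11:-→d12:-→d13:-→d14:-→d15:-→d16:-→d17:-→d18:-→d19:-→d20:H0→d21:-→d22:-→d23:-→d24:-→d25:-→d26:-→d27:-→d28:H2→d29:-→d30:-→d31:-→d32:H5  best=H5
  ? 244.4.224.25  path d0:H3→d1:-→d2:-→d3:-→d4:-→d5:-→d6:-→d7:-→d8:-→d9:-→d10:-→d11:-→d12:-→d13:-→d14:-→d15:-→d16:-→d17:-→d18:-→d19:-→d20:H0→d21:-→d22:-  best=H0
  ? 71.141.4.191  path d0:H3→d1:-  best=H3
  ? 244.4.227.224  path d0:H3→d1:-→d2:-→d3:-→d4:-→d5:-→d6:-→d7:-→d8:-→d9:-→d10:-→d11:-→d12:-→d13:-→d14:-→d15:-→d16:-→d17:-→d18:-→d19:-→d20:H0→d21:-→d22:-→d23:-→d24:-→d25:-→d26:-→d27:-→d28:H2  best=H2
  + 244.4.224.0/20 (H2) depth=20
  del 0.0.0.0/0 (clear depth 0)
  ? 244.4.227.237  path d0:-→d1:-→d2:-→d3:-→d4:-→d5:-→d6:-→d7:-→d8:-→d9:-→d10:-→d11:-→d12:-→d13:-→d14:-→d15:-→d16:-→d17:-→d18:-→d19:-→d20:H2→d21:-→d22:-→d23:-→d24:-→d25:-→d26:-→d27:-→d28:H2→d29:-→d30:-→d31:-→d32:H5  best=H5
  ? 244.4.227.224  path d0:-→d1:-→d2:-→d3:-→d4:-→d5:-→d6:-→d7:-→d8:-→d9:-→d10:-→d11:-→d12:-→d13:-→d14:-→d15:-→d16:-→d17:-→d18:-→d19:-→d20:H2→d21:-→d22:-→d23:-→d24:-→d25:-→d26:-→d27:-→d28:H2  best=H2
  + 192.0.0.0/2 (H3) depth=2

== LOOKUPS ==
["H2","H2","H4","H5","H0","H3","H2","H5","H2"]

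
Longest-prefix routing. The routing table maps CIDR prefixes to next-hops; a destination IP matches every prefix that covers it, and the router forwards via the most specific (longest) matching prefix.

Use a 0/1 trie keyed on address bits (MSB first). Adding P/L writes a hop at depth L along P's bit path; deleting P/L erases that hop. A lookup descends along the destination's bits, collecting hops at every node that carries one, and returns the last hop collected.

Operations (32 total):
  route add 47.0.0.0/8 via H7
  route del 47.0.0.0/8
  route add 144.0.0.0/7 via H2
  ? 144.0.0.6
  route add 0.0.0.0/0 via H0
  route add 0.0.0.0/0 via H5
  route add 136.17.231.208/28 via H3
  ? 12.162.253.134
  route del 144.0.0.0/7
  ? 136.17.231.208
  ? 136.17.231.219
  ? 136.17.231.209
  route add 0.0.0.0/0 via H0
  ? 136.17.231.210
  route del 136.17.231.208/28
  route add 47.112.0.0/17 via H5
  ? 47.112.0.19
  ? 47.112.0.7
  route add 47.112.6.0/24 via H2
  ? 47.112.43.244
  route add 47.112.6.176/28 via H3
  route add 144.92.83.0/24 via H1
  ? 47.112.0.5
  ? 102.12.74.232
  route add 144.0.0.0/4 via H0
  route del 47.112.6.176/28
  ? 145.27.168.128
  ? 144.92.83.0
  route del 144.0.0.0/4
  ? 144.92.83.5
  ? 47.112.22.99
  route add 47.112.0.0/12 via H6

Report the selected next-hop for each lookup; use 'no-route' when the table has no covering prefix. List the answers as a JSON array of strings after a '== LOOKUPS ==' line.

Trace:
  add 47.0.0.0/8 -> H7 at depth 8
  - 47.0.0.0/8 clear@8
  add 144.0.0.0/7 -> H2 at depth 7
  Q 144.0.0.6: descend 1001000 ; hops seen [H2] ; pick H2
  add 0.0.0.0/0 -> H0 at depth 0
  add 0.0.0.0/0 -> H5 at depth 0
  add 136.17.231.208/28 -> H3 at depth 28
  Q 12.162.253.134: descend 00 ; hops seen [H5] ; pick H5
  - 144.0.0.0/7 clear@7
  Q 136.17.231.208: descend 1000100000010001111001111101 ; hops seen [H5,H3] ; pick H3
  Q 136.17.231.219: descend 1000100000010001111001111101 ; hops seen [H5,H3] ; pick H3
  Q 136.17.231.209: descend 1000100000010001111001111101 ; hops seen [H5,H3] ; pick H3
  add 0.0.0.0/0 -> H0 at depth 0
  Q 136.17.231.210: descend 1000100000010001111001111101 ; hops seen [H0,H3] ; pick H3
  - 136.17.231.208/28 clear@28
  add 47.112.0.0/17 -> H5 at depth 17
  Q 47.112.0.19: descend 00101111011100000 ; hops seen [H0,H5] ; pick H5
  Q 47.112.0.7: descend 00101111011100000 ; hops seen [H0,H5] ; pick H5
  add 47.112.6.0/24 -> H2 at depth 24
  Q 47.112.43.244: descend 001011110111000000 ; hops seen [H0,H5] ; pick H5
  add 47.112.6.176/28 -> H3 at depth 28
  add 144.92.83.0/24 -> H1 at depth 24
  Q 47.112.0.5: descend 001011110111000000000 ; hops seen [H0,H5] ; pick H5
  Q 102.12.74.232: descend 0 ; hops seen [H0] ; pick H0
  add 144.0.0.0/4 -> H0 at depth 4
  - 47.112.6.176/28 clear@28
  Q 145.27.168.128: descend 1001000 ; hops seen [H0,H0] ; pick H0
  Q 144.92.83.0: descend 100100000101110001010011 ; hops seen [H0,H0,H1] ; pick H1
  - 144.0.0.0/4 clear@4
  Q 144.92.83.5: descend 100100000101110001010011 ; hops seen [H0,H1] ; pick H1
  Q 47.112.22.99: descend 0010111101110000000 ; hops seen [H0,H5] ; pick H5
  add 47.112.0.0/12 -> H6 at depth 12

== LOOKUPS ==
["H2","H5","H3","H3","H3","H3","H5","H5","H5","H5","H0","H0","H1","H1","H5"]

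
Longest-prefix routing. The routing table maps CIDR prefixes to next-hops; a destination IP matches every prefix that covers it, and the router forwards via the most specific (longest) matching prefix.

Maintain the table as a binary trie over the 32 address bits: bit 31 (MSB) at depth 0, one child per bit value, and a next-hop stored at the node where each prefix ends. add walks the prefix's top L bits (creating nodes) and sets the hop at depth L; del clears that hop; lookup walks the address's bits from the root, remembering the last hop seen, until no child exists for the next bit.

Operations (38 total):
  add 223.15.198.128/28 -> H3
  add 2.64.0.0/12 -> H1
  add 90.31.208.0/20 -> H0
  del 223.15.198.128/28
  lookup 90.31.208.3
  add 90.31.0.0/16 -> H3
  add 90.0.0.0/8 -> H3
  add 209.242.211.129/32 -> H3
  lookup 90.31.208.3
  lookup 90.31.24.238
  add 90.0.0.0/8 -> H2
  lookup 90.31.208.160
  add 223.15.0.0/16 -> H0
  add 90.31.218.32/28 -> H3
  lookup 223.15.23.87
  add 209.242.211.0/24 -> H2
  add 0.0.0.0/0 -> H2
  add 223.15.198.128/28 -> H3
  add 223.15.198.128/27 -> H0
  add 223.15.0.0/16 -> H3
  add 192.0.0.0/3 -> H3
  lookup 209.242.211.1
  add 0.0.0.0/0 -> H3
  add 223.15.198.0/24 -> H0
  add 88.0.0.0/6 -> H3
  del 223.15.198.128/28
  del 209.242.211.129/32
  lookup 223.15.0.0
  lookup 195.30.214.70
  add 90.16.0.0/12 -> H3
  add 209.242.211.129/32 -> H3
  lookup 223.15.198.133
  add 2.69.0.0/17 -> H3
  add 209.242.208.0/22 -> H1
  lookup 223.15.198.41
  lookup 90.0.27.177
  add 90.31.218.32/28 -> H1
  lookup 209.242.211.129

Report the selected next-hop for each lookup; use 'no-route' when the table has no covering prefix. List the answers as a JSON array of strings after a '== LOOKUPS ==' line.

Apply in order:
  + 223.15.198.128/28 (H3) depth=28
  + 2.64.0.0/12 (H1) depth=12
  + 90.31.208.0/20 (H0) depth=20
  - 223.15.198.128/28 clear@28
  lookup 90.31.208.3: bits 01011010000111111101 walk d0:-→d1:-→d2:-→d3:-→d4:-→d5:-→d6:-→d7:-→d8:-→d9:-→d10:-→d11:-→d12:-→d13:-→d14:-→d15:-→d16:-→d17:-→d18:-→d19:-→d20:H0 -> H0
  + 90.31.0.0/16 (H3) depth=16
  + 90.0.0.0/8 (H3) depth=8
  + 209.242.211.129/32 (H3) depth=32
  lookup 90.31.208.3: bits 01011010000111111101 walk d0:-→d1:-→d2:-→d3:-→d4:-→d5:-→d6:-→d7:-→d8:H3→d9:-→d10:-→d11:-→d12:-→d13:-→d14:-→d15:-→d16:H3→d17:-→d18:-→d19:-→d20:H0 -> H0
  lookup 90.31.24.238: bits 0101101000011111 walk d0:-→d1:-→d2:-→d3:-→d4:-→d5:-→d6:-→d7:-→d8:H3→d9:-→d10:-→d11:-→d12:-→d13:-→d14:-→d15:-→d16:H3 -> H3
  + 90.0.0.0/8 (H2) depth=8
  lookup 90.31.208.160: bits 01011010000111111101 walk d0:-→d1:-→d2:-→d3:-→d4:-→d5:-→d6:-→d7:-→d8:H2→d9:-→d10:-→d11:-→d12:-→d13:-→d14:-→d15:-→d16:H3→d17:-→d18:-→d19:-→d20:H0 -> H0
  + 223.15.0.0/16 (H0) depth=16
  + 90.31.218.32/28 (H3) depth=28
  lookup 223.15.23.87: bits 1101111100001111 walk d0:-→d1:-→d2:-→d3:-→d4:-→d5:-→d6:-→d7:-→d8:-→d9:-→d10:-→d11:-→d12:-→d13:-→d14:-→d15:-→d16:H0 -> H0
  + 209.242.211.0/24 (H2) depth=24
  + 0.0.0.0/0 (H2) depth=0
  + 223.15.198.128/28 (H3) depth=28
  + 223.15.198.128/27 (H0) depth=27
  + 223.15.0.0/16 (H3) depth=16
  + 192.0.0.0/3 (H3) depth=3
  lookup 209.242.211.1: bits 110100011111001011010011 walk d0:H2→d1:-→d2:-→d3:H3→d4:-→d5:-→d6:-→d7:-→d8:-→d9:-→d10:-→d11:-→d12:-→d13:-→d14:-→d15:-→d16:-→d17:-→d18:-→d19:-→d20:-→d21:-→d22:-→d23:-→d24:H2 -> H2
  + 0.0.0.0/0 (H3) depth=0
  + 223.15.198.0/24 (H0) depth=24
  + 88.0.0.0/6 (H3) depth=6
  - 223.15.198.128/28 clear@28
  - 209.242.211.129/32 clear@32
  lookup 223.15.0.0: bits 1101111100001111 walk d0:H3→d1:-→d2:-→d3:H3→d4:-→d5:-→d6:-→d7:-→d8:-→d9:-→d10:-→d11:-→d12:-→d13:-→d14:-→d15:-→d16:H3 -> H3
  lookup 195.30.214.70: bits 110 walk d0:H3→d1:-→d2:-→d3:H3 -> H3
  + 90.16.0.0/12 (H3) depth=12
  + 209.242.211.129/32 (H3) depth=32
  lookup 223.15.198.133: bits 1101111100001111110001101000 walk d0:H3→d1:-→d2:-→d3:H3→d4:-→d5:-→d6:-→d7:-→d8:-→d9:-→d10:-→d11:-→d12:-→d13:-→d14:-→d15:-→d16:H3→d17:-→d18:-→d19:-→d20:-→d21:-→d22:-→d23:-→d24:H0→d25:-→d26:-→d27:H0→d28:- -> H0
  + 2.69.0.0/17 (H3) depth=17
  + 209.242.208.0/22 (H1) depth=22
  lookup 223.15.198.41: bits 110111110000111111000110 walk d0:H3→d1:-→d2:-→d3:H3→d4:-→d5:-→d6:-→d7:-→d8:-→d9:-→d10:-→d11:-→d12:-→d13:-→d14:-→d15:-→d16:H3→d17:-→d18:-→d19:-→d20:-→d21:-→d22:-→d23:-→d24:H0 -> H0
  lookup 90.0.27.177: bits 01011010000 walk d0:H3→d1:-→d2:-→d3:-→d4:-→d5:-→d6:H3→d7:-→d8:H2→d9:-→d10:-→d11:- -> H2
  + 90.31.218.32/28 (H1) depth=28
  lookup 209.242.211.129: bits 11010001111100101101001110000001 walk d0:H3→d1:-→d2:-→d3:H3→d4:-→d5:-→d6:-→d7:-→d8:-→d9:-→d10:-→d11:-→d12:-→d13:-→d14:-→d15:-→d16:-→d17:-→d18:-→d19:-→d20:-→d21:-→d22:H1→d23:-→d24:H2→d25:-→d26:-→d27:-→d28:-→d29:-→d30:-→d31:-→d32:H3 -> H3

== LOOKUPS ==
["H0","H0","H3","H0","H0","H2","H3","H3","H0","H0","H2","H3"]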